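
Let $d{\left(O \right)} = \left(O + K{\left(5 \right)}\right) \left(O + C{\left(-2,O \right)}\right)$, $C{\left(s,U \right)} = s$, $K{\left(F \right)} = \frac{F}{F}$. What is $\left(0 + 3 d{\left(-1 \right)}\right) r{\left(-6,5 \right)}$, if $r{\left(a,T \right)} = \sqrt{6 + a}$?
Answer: $0$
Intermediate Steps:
$K{\left(F \right)} = 1$
$d{\left(O \right)} = \left(1 + O\right) \left(-2 + O\right)$ ($d{\left(O \right)} = \left(O + 1\right) \left(O - 2\right) = \left(1 + O\right) \left(-2 + O\right)$)
$\left(0 + 3 d{\left(-1 \right)}\right) r{\left(-6,5 \right)} = \left(0 + 3 \left(-2 + \left(-1\right)^{2} - -1\right)\right) \sqrt{6 - 6} = \left(0 + 3 \left(-2 + 1 + 1\right)\right) \sqrt{0} = \left(0 + 3 \cdot 0\right) 0 = \left(0 + 0\right) 0 = 0 \cdot 0 = 0$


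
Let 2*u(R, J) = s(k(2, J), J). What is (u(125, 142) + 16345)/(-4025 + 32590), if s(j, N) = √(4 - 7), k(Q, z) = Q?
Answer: 3269/5713 + I*√3/57130 ≈ 0.5722 + 3.0318e-5*I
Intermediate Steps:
s(j, N) = I*√3 (s(j, N) = √(-3) = I*√3)
u(R, J) = I*√3/2 (u(R, J) = (I*√3)/2 = I*√3/2)
(u(125, 142) + 16345)/(-4025 + 32590) = (I*√3/2 + 16345)/(-4025 + 32590) = (16345 + I*√3/2)/28565 = (16345 + I*√3/2)*(1/28565) = 3269/5713 + I*√3/57130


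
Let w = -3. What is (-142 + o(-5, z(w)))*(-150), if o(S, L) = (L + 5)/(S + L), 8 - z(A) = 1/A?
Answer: 20700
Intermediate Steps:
z(A) = 8 - 1/A
o(S, L) = (5 + L)/(L + S)
(-142 + o(-5, z(w)))*(-150) = (-142 + (5 + (8 - 1/(-3)))/((8 - 1/(-3)) - 5))*(-150) = (-142 + (5 + (8 - 1*(-⅓)))/((8 - 1*(-⅓)) - 5))*(-150) = (-142 + (5 + (8 + ⅓))/((8 + ⅓) - 5))*(-150) = (-142 + (5 + 25/3)/(25/3 - 5))*(-150) = (-142 + (40/3)/(10/3))*(-150) = (-142 + (3/10)*(40/3))*(-150) = (-142 + 4)*(-150) = -138*(-150) = 20700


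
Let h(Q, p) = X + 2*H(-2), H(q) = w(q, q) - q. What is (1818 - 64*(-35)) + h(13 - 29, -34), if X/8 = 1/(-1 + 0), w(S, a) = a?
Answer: 4050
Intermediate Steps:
X = -8 (X = 8/(-1 + 0) = 8/(-1) = 8*(-1) = -8)
H(q) = 0 (H(q) = q - q = 0)
h(Q, p) = -8 (h(Q, p) = -8 + 2*0 = -8 + 0 = -8)
(1818 - 64*(-35)) + h(13 - 29, -34) = (1818 - 64*(-35)) - 8 = (1818 + 2240) - 8 = 4058 - 8 = 4050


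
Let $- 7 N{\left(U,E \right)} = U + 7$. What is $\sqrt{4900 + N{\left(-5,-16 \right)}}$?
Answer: $\frac{\sqrt{240086}}{7} \approx 69.998$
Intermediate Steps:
$N{\left(U,E \right)} = -1 - \frac{U}{7}$ ($N{\left(U,E \right)} = - \frac{U + 7}{7} = - \frac{7 + U}{7} = -1 - \frac{U}{7}$)
$\sqrt{4900 + N{\left(-5,-16 \right)}} = \sqrt{4900 - \frac{2}{7}} = \sqrt{\frac{34298}{7}} = \frac{\sqrt{240086}}{7}$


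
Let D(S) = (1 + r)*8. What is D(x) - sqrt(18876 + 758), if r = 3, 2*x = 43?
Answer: 32 - sqrt(19634) ≈ -108.12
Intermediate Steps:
x = 43/2 (x = (1/2)*43 = 43/2 ≈ 21.500)
D(S) = 32 (D(S) = (1 + 3)*8 = 4*8 = 32)
D(x) - sqrt(18876 + 758) = 32 - sqrt(18876 + 758) = 32 - sqrt(19634)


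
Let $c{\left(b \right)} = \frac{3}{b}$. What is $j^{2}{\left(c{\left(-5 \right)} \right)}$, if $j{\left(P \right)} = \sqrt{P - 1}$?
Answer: $- \frac{8}{5} \approx -1.6$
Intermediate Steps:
$j{\left(P \right)} = \sqrt{-1 + P}$
$j^{2}{\left(c{\left(-5 \right)} \right)} = \left(\sqrt{-1 + \frac{3}{-5}}\right)^{2} = \left(\sqrt{-1 + 3 \left(- \frac{1}{5}\right)}\right)^{2} = \left(\sqrt{-1 - \frac{3}{5}}\right)^{2} = \left(\sqrt{- \frac{8}{5}}\right)^{2} = \left(\frac{2 i \sqrt{10}}{5}\right)^{2} = - \frac{8}{5}$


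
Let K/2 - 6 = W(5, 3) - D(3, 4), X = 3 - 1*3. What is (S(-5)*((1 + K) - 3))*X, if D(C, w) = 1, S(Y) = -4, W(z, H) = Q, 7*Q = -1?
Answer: 0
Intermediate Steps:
X = 0 (X = 3 - 3 = 0)
Q = -1/7 (Q = (1/7)*(-1) = -1/7 ≈ -0.14286)
W(z, H) = -1/7
K = 68/7 (K = 12 + 2*(-1/7 - 1*1) = 12 + 2*(-1/7 - 1) = 12 + 2*(-8/7) = 12 - 16/7 = 68/7 ≈ 9.7143)
(S(-5)*((1 + K) - 3))*X = -4*((1 + 68/7) - 3)*0 = -4*(75/7 - 3)*0 = -4*54/7*0 = -216/7*0 = 0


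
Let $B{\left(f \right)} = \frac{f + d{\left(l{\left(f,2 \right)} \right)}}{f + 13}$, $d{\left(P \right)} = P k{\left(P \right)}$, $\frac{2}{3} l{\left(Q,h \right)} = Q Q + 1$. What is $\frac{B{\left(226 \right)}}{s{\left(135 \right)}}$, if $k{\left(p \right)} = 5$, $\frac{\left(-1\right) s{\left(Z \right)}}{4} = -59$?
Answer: $\frac{766607}{112808} \approx 6.7957$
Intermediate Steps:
$l{\left(Q,h \right)} = \frac{3}{2} + \frac{3 Q^{2}}{2}$ ($l{\left(Q,h \right)} = \frac{3 \left(Q Q + 1\right)}{2} = \frac{3 \left(Q^{2} + 1\right)}{2} = \frac{3 \left(1 + Q^{2}\right)}{2} = \frac{3}{2} + \frac{3 Q^{2}}{2}$)
$s{\left(Z \right)} = 236$ ($s{\left(Z \right)} = \left(-4\right) \left(-59\right) = 236$)
$d{\left(P \right)} = 5 P$ ($d{\left(P \right)} = P 5 = 5 P$)
$B{\left(f \right)} = \frac{\frac{15}{2} + f + \frac{15 f^{2}}{2}}{13 + f}$ ($B{\left(f \right)} = \frac{f + 5 \left(\frac{3}{2} + \frac{3 f^{2}}{2}\right)}{f + 13} = \frac{f + \left(\frac{15}{2} + \frac{15 f^{2}}{2}\right)}{13 + f} = \frac{\frac{15}{2} + f + \frac{15 f^{2}}{2}}{13 + f}$)
$\frac{B{\left(226 \right)}}{s{\left(135 \right)}} = \frac{\frac{1}{2} \frac{1}{13 + 226} \left(15 + 2 \cdot 226 + 15 \cdot 226^{2}\right)}{236} = \frac{15 + 452 + 15 \cdot 51076}{2 \cdot 239} \cdot \frac{1}{236} = \frac{1}{2} \cdot \frac{1}{239} \left(15 + 452 + 766140\right) \frac{1}{236} = \frac{1}{2} \cdot \frac{1}{239} \cdot 766607 \cdot \frac{1}{236} = \frac{766607}{478} \cdot \frac{1}{236} = \frac{766607}{112808}$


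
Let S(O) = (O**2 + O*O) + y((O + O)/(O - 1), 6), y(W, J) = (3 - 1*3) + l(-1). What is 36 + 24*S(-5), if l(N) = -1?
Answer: 1212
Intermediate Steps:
y(W, J) = -1 (y(W, J) = (3 - 1*3) - 1 = (3 - 3) - 1 = 0 - 1 = -1)
S(O) = -1 + 2*O**2 (S(O) = (O**2 + O*O) - 1 = (O**2 + O**2) - 1 = 2*O**2 - 1 = -1 + 2*O**2)
36 + 24*S(-5) = 36 + 24*(-1 + 2*(-5)**2) = 36 + 24*(-1 + 2*25) = 36 + 24*(-1 + 50) = 36 + 24*49 = 36 + 1176 = 1212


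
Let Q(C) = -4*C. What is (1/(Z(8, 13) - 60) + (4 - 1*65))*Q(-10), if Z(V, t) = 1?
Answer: -144000/59 ≈ -2440.7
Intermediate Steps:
(1/(Z(8, 13) - 60) + (4 - 1*65))*Q(-10) = (1/(1 - 60) + (4 - 1*65))*(-4*(-10)) = (1/(-59) + (4 - 65))*40 = (-1/59 - 61)*40 = -3600/59*40 = -144000/59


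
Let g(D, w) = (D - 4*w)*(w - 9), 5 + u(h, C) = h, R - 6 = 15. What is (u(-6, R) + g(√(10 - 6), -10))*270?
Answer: -218430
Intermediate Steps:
R = 21 (R = 6 + 15 = 21)
u(h, C) = -5 + h
g(D, w) = (-9 + w)*(D - 4*w) (g(D, w) = (D - 4*w)*(-9 + w) = (-9 + w)*(D - 4*w))
(u(-6, R) + g(√(10 - 6), -10))*270 = ((-5 - 6) + (-9*√(10 - 6) - 4*(-10)² + 36*(-10) + √(10 - 6)*(-10)))*270 = (-11 + (-9*√4 - 4*100 - 360 + √4*(-10)))*270 = (-11 + (-9*2 - 400 - 360 + 2*(-10)))*270 = (-11 + (-18 - 400 - 360 - 20))*270 = (-11 - 798)*270 = -809*270 = -218430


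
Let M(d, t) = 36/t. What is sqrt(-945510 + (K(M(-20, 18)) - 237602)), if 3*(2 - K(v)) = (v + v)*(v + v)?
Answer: I*sqrt(10648038)/3 ≈ 1087.7*I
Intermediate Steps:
K(v) = 2 - 4*v**2/3 (K(v) = 2 - (v + v)*(v + v)/3 = 2 - 2*v*2*v/3 = 2 - 4*v**2/3)
sqrt(-945510 + (K(M(-20, 18)) - 237602)) = sqrt(-945510 + ((2 - 4*(36/18)**2/3) - 237602)) = sqrt(-945510 + ((2 - 4*(36*(1/18))**2/3) - 237602)) = sqrt(-945510 + ((2 - 4/3*2**2) - 237602)) = sqrt(-945510 + ((2 - 4/3*4) - 237602)) = sqrt(-945510 + ((2 - 16/3) - 237602)) = sqrt(-945510 + (-10/3 - 237602)) = sqrt(-945510 - 712816/3) = sqrt(-3549346/3) = I*sqrt(10648038)/3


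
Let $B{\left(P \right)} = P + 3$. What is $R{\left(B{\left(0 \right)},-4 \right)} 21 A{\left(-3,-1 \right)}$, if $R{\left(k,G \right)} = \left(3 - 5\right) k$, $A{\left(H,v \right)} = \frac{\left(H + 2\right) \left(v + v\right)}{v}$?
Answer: $252$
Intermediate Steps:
$B{\left(P \right)} = 3 + P$
$A{\left(H,v \right)} = 4 + 2 H$ ($A{\left(H,v \right)} = \frac{\left(2 + H\right) 2 v}{v} = \frac{2 v \left(2 + H\right)}{v} = 4 + 2 H$)
$R{\left(k,G \right)} = - 2 k$
$R{\left(B{\left(0 \right)},-4 \right)} 21 A{\left(-3,-1 \right)} = - 2 \left(3 + 0\right) 21 \left(4 + 2 \left(-3\right)\right) = \left(-2\right) 3 \cdot 21 \left(4 - 6\right) = \left(-6\right) 21 \left(-2\right) = \left(-126\right) \left(-2\right) = 252$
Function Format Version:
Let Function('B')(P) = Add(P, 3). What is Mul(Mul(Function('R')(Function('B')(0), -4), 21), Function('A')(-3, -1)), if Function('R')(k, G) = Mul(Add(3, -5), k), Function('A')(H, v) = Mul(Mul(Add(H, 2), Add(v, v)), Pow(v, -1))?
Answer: 252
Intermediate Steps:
Function('B')(P) = Add(3, P)
Function('A')(H, v) = Add(4, Mul(2, H)) (Function('A')(H, v) = Mul(Mul(Add(2, H), Mul(2, v)), Pow(v, -1)) = Mul(Mul(2, v, Add(2, H)), Pow(v, -1)) = Add(4, Mul(2, H)))
Function('R')(k, G) = Mul(-2, k)
Mul(Mul(Function('R')(Function('B')(0), -4), 21), Function('A')(-3, -1)) = Mul(Mul(Mul(-2, Add(3, 0)), 21), Add(4, Mul(2, -3))) = Mul(Mul(Mul(-2, 3), 21), Add(4, -6)) = Mul(Mul(-6, 21), -2) = Mul(-126, -2) = 252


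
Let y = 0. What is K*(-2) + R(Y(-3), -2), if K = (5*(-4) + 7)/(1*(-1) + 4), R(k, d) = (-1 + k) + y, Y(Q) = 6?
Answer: 41/3 ≈ 13.667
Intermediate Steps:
R(k, d) = -1 + k (R(k, d) = (-1 + k) + 0 = -1 + k)
K = -13/3 (K = (-20 + 7)/(-1 + 4) = -13/3 ≈ -4.3333)
K*(-2) + R(Y(-3), -2) = -13/3*(-2) + (-1 + 6) = 26/3 + 5 = 41/3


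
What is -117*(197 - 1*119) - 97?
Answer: -9223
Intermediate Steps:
-117*(197 - 1*119) - 97 = -117*(197 - 119) - 97 = -117*78 - 97 = -9126 - 97 = -9223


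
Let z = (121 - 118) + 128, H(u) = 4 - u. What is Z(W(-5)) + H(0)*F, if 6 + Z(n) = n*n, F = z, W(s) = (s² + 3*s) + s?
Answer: 543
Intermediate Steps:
z = 131 (z = 3 + 128 = 131)
W(s) = s² + 4*s
F = 131
Z(n) = -6 + n² (Z(n) = -6 + n*n = -6 + n²)
Z(W(-5)) + H(0)*F = (-6 + (-5*(4 - 5))²) + (4 - 1*0)*131 = (-6 + (-5*(-1))²) + (4 + 0)*131 = (-6 + 5²) + 4*131 = (-6 + 25) + 524 = 19 + 524 = 543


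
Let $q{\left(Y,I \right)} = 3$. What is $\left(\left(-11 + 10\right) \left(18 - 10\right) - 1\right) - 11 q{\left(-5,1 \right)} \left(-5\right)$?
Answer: $156$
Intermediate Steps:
$\left(\left(-11 + 10\right) \left(18 - 10\right) - 1\right) - 11 q{\left(-5,1 \right)} \left(-5\right) = \left(\left(-11 + 10\right) \left(18 - 10\right) - 1\right) - 11 \cdot 3 \left(-5\right) = \left(- (18 - 10) - 1\right) - 33 \left(-5\right) = \left(\left(-1\right) 8 - 1\right) - -165 = \left(-8 - 1\right) + 165 = -9 + 165 = 156$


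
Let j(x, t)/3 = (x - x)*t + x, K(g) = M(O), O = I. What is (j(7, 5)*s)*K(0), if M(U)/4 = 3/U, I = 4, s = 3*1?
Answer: 189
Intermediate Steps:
s = 3
O = 4
M(U) = 12/U (M(U) = 4*(3/U) = 12/U)
K(g) = 3 (K(g) = 12/4 = 12*(¼) = 3)
j(x, t) = 3*x (j(x, t) = 3*((x - x)*t + x) = 3*(0*t + x) = 3*(0 + x) = 3*x)
(j(7, 5)*s)*K(0) = ((3*7)*3)*3 = (21*3)*3 = 63*3 = 189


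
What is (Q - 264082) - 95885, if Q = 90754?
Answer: -269213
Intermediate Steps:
(Q - 264082) - 95885 = (90754 - 264082) - 95885 = -173328 - 95885 = -269213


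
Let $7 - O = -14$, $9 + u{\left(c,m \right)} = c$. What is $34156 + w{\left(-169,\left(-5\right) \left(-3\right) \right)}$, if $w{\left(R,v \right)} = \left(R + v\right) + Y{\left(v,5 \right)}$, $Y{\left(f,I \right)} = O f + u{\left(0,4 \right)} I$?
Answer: $34272$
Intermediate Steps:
$u{\left(c,m \right)} = -9 + c$
$O = 21$ ($O = 7 - -14 = 7 + 14 = 21$)
$Y{\left(f,I \right)} = - 9 I + 21 f$ ($Y{\left(f,I \right)} = 21 f + \left(-9 + 0\right) I = 21 f - 9 I = - 9 I + 21 f$)
$w{\left(R,v \right)} = -45 + R + 22 v$ ($w{\left(R,v \right)} = \left(R + v\right) + \left(\left(-9\right) 5 + 21 v\right) = \left(R + v\right) + \left(-45 + 21 v\right) = -45 + R + 22 v$)
$34156 + w{\left(-169,\left(-5\right) \left(-3\right) \right)} = 34156 - \left(214 - \left(-110\right) \left(-3\right)\right) = 34156 - -116 = 34156 + 116 = 34272$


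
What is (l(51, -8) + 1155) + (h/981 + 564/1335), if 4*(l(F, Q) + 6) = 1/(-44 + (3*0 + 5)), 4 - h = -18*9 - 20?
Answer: 8698813147/7566780 ≈ 1149.6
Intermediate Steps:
h = 186 (h = 4 - (-18*9 - 20) = 4 - (-162 - 20) = 4 - 1*(-182) = 4 + 182 = 186)
l(F, Q) = -937/156 (l(F, Q) = -6 + 1/(4*(-44 + (3*0 + 5))) = -6 + 1/(4*(-44 + (0 + 5))) = -6 + 1/(4*(-44 + 5)) = -6 + (¼)/(-39) = -6 + (¼)*(-1/39) = -6 - 1/156 = -937/156)
(l(51, -8) + 1155) + (h/981 + 564/1335) = (-937/156 + 1155) + (186/981 + 564/1335) = 179243/156 + (186*(1/981) + 564*(1/1335)) = 179243/156 + (62/327 + 188/445) = 179243/156 + 89066/145515 = 8698813147/7566780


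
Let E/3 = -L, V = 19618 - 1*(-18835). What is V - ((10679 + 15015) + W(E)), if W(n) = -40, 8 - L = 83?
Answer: 12799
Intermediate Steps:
L = -75 (L = 8 - 1*83 = 8 - 83 = -75)
V = 38453 (V = 19618 + 18835 = 38453)
E = 225 (E = 3*(-1*(-75)) = 3*75 = 225)
V - ((10679 + 15015) + W(E)) = 38453 - ((10679 + 15015) - 40) = 38453 - (25694 - 40) = 38453 - 1*25654 = 38453 - 25654 = 12799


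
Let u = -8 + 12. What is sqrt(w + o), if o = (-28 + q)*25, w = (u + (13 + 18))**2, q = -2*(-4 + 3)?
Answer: 5*sqrt(23) ≈ 23.979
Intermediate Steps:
u = 4
q = 2 (q = -2*(-1) = 2)
w = 1225 (w = (4 + (13 + 18))**2 = (4 + 31)**2 = 35**2 = 1225)
o = -650 (o = (-28 + 2)*25 = -26*25 = -650)
sqrt(w + o) = sqrt(1225 - 650) = sqrt(575) = 5*sqrt(23)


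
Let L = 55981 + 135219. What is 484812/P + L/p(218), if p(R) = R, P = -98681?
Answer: 9381059092/10756229 ≈ 872.15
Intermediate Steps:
L = 191200
484812/P + L/p(218) = 484812/(-98681) + 191200/218 = 484812*(-1/98681) + 191200*(1/218) = -484812/98681 + 95600/109 = 9381059092/10756229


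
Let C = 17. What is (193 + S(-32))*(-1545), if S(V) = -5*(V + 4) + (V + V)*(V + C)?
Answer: -1997685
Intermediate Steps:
S(V) = -20 - 5*V + 2*V*(17 + V) (S(V) = -5*(V + 4) + (V + V)*(V + 17) = -5*(4 + V) + (2*V)*(17 + V) = (-20 - 5*V) + 2*V*(17 + V) = -20 - 5*V + 2*V*(17 + V))
(193 + S(-32))*(-1545) = (193 + (-20 + 2*(-32)² + 29*(-32)))*(-1545) = (193 + (-20 + 2*1024 - 928))*(-1545) = (193 + (-20 + 2048 - 928))*(-1545) = (193 + 1100)*(-1545) = 1293*(-1545) = -1997685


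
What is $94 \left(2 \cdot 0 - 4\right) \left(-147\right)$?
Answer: $55272$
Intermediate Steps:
$94 \left(2 \cdot 0 - 4\right) \left(-147\right) = 94 \left(0 - 4\right) \left(-147\right) = 94 \left(-4\right) \left(-147\right) = \left(-376\right) \left(-147\right) = 55272$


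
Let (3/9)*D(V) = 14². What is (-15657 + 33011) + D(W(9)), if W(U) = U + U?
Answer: 17942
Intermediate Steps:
W(U) = 2*U
D(V) = 588 (D(V) = 3*14² = 3*196 = 588)
(-15657 + 33011) + D(W(9)) = (-15657 + 33011) + 588 = 17354 + 588 = 17942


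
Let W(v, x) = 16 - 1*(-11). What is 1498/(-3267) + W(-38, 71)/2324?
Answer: -3393143/7592508 ≈ -0.44691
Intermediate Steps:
W(v, x) = 27 (W(v, x) = 16 + 11 = 27)
1498/(-3267) + W(-38, 71)/2324 = 1498/(-3267) + 27/2324 = 1498*(-1/3267) + 27*(1/2324) = -1498/3267 + 27/2324 = -3393143/7592508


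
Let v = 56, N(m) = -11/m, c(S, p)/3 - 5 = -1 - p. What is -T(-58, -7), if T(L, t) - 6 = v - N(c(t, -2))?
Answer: -1127/18 ≈ -62.611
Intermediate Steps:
c(S, p) = 12 - 3*p (c(S, p) = 15 + 3*(-1 - p) = 15 + (-3 - 3*p) = 12 - 3*p)
T(L, t) = 1127/18 (T(L, t) = 6 + (56 - (-11)/(12 - 3*(-2))) = 6 + (56 - (-11)/(12 + 6)) = 6 + (56 - (-11)/18) = 6 + (56 - 1*(-11/18)) = 6 + (56 + 11/18) = 6 + 1019/18 = 1127/18)
-T(-58, -7) = -1*1127/18 = -1127/18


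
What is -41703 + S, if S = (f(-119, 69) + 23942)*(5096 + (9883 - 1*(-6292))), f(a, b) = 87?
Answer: 511079156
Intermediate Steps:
S = 511120859 (S = (87 + 23942)*(5096 + (9883 - 1*(-6292))) = 24029*(5096 + (9883 + 6292)) = 24029*(5096 + 16175) = 24029*21271 = 511120859)
-41703 + S = -41703 + 511120859 = 511079156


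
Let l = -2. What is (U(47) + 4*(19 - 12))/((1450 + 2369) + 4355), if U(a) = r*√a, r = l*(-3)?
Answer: 14/4087 + 3*√47/4087 ≈ 0.0084578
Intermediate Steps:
r = 6 (r = -2*(-3) = 6)
U(a) = 6*√a
(U(47) + 4*(19 - 12))/((1450 + 2369) + 4355) = (6*√47 + 4*(19 - 12))/((1450 + 2369) + 4355) = (6*√47 + 4*7)/(3819 + 4355) = (6*√47 + 28)/8174 = (28 + 6*√47)*(1/8174) = 14/4087 + 3*√47/4087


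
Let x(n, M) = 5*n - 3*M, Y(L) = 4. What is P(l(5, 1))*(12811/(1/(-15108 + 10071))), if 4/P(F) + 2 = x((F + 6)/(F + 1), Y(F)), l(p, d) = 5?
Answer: 1548696168/29 ≈ 5.3403e+7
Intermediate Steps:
x(n, M) = -3*M + 5*n
P(F) = 4/(-14 + 5*(6 + F)/(1 + F)) (P(F) = 4/(-2 + (-3*4 + 5*((F + 6)/(F + 1)))) = 4/(-2 + (-12 + 5*((6 + F)/(1 + F)))) = 4/(-2 + (-12 + 5*(6 + F)/(1 + F))) = 4/(-14 + 5*(6 + F)/(1 + F)))
P(l(5, 1))*(12811/(1/(-15108 + 10071))) = (4*(-1 - 1*5)/(-16 + 9*5))*(12811/(1/(-15108 + 10071))) = (4*(-1 - 5)/(-16 + 45))*(12811/(1/(-5037))) = (4*(-6)/29)*(12811/(-1/5037)) = (4*(1/29)*(-6))*(12811*(-5037)) = -24/29*(-64529007) = 1548696168/29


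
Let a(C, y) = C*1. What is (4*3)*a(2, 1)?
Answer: 24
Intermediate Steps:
a(C, y) = C
(4*3)*a(2, 1) = (4*3)*2 = 12*2 = 24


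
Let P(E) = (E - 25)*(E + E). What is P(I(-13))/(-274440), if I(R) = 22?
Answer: 11/22870 ≈ 0.00048098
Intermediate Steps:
P(E) = 2*E*(-25 + E) (P(E) = (-25 + E)*(2*E) = 2*E*(-25 + E))
P(I(-13))/(-274440) = (2*22*(-25 + 22))/(-274440) = (2*22*(-3))*(-1/274440) = -132*(-1/274440) = 11/22870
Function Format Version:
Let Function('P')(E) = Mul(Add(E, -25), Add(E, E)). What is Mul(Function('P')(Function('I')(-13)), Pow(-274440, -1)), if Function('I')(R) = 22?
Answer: Rational(11, 22870) ≈ 0.00048098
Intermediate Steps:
Function('P')(E) = Mul(2, E, Add(-25, E)) (Function('P')(E) = Mul(Add(-25, E), Mul(2, E)) = Mul(2, E, Add(-25, E)))
Mul(Function('P')(Function('I')(-13)), Pow(-274440, -1)) = Mul(Mul(2, 22, Add(-25, 22)), Pow(-274440, -1)) = Mul(Mul(2, 22, -3), Rational(-1, 274440)) = Mul(-132, Rational(-1, 274440)) = Rational(11, 22870)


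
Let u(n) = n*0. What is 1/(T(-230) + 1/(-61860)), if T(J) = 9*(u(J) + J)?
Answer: -61860/128050201 ≈ -0.00048309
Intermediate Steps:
u(n) = 0
T(J) = 9*J (T(J) = 9*(0 + J) = 9*J)
1/(T(-230) + 1/(-61860)) = 1/(9*(-230) + 1/(-61860)) = 1/(-2070 - 1/61860) = 1/(-128050201/61860) = -61860/128050201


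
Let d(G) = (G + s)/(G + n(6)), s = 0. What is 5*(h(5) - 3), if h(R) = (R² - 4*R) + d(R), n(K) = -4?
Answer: 35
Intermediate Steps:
d(G) = G/(-4 + G) (d(G) = (G + 0)/(G - 4) = G/(-4 + G))
h(R) = R² - 4*R + R/(-4 + R) (h(R) = (R² - 4*R) + R/(-4 + R) = R² - 4*R + R/(-4 + R))
5*(h(5) - 3) = 5*(5*(1 + (-4 + 5)²)/(-4 + 5) - 3) = 5*(5*(1 + 1²)/1 - 3) = 5*(5*1*(1 + 1) - 3) = 5*(5*1*2 - 3) = 5*(10 - 3) = 5*7 = 35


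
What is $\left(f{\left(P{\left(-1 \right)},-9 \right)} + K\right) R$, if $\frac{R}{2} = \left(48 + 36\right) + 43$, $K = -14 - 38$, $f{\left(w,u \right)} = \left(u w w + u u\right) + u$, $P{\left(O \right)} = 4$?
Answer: $-31496$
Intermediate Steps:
$f{\left(w,u \right)} = u + u^{2} + u w^{2}$ ($f{\left(w,u \right)} = \left(u w^{2} + u^{2}\right) + u = \left(u^{2} + u w^{2}\right) + u = u + u^{2} + u w^{2}$)
$K = -52$
$R = 254$ ($R = 2 \left(\left(48 + 36\right) + 43\right) = 2 \left(84 + 43\right) = 2 \cdot 127 = 254$)
$\left(f{\left(P{\left(-1 \right)},-9 \right)} + K\right) R = \left(- 9 \left(1 - 9 + 4^{2}\right) - 52\right) 254 = \left(- 9 \left(1 - 9 + 16\right) - 52\right) 254 = \left(\left(-9\right) 8 - 52\right) 254 = \left(-72 - 52\right) 254 = \left(-124\right) 254 = -31496$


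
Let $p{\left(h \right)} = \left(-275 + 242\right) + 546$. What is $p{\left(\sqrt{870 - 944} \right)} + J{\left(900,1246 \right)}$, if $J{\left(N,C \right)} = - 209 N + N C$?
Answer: $933813$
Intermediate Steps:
$J{\left(N,C \right)} = - 209 N + C N$
$p{\left(h \right)} = 513$ ($p{\left(h \right)} = -33 + 546 = 513$)
$p{\left(\sqrt{870 - 944} \right)} + J{\left(900,1246 \right)} = 513 + 900 \left(-209 + 1246\right) = 513 + 900 \cdot 1037 = 513 + 933300 = 933813$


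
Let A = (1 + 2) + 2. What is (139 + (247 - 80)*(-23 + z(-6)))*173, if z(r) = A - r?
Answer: -322645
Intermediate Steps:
A = 5 (A = 3 + 2 = 5)
z(r) = 5 - r
(139 + (247 - 80)*(-23 + z(-6)))*173 = (139 + (247 - 80)*(-23 + (5 - 1*(-6))))*173 = (139 + 167*(-23 + (5 + 6)))*173 = (139 + 167*(-23 + 11))*173 = (139 + 167*(-12))*173 = (139 - 2004)*173 = -1865*173 = -322645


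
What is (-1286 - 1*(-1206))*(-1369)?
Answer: 109520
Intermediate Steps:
(-1286 - 1*(-1206))*(-1369) = (-1286 + 1206)*(-1369) = -80*(-1369) = 109520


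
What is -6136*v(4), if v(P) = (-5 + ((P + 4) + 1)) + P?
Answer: -49088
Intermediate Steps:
v(P) = 2*P (v(P) = (-5 + ((4 + P) + 1)) + P = (-5 + (5 + P)) + P = P + P = 2*P)
-6136*v(4) = -12272*4 = -6136*8 = -49088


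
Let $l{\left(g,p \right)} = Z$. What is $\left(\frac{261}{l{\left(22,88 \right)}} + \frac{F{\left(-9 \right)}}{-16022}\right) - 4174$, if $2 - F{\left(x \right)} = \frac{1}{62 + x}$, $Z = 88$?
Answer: $- \frac{155843619353}{37363304} \approx -4171.0$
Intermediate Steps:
$l{\left(g,p \right)} = 88$
$F{\left(x \right)} = 2 - \frac{1}{62 + x}$
$\left(\frac{261}{l{\left(22,88 \right)}} + \frac{F{\left(-9 \right)}}{-16022}\right) - 4174 = \left(\frac{261}{88} + \frac{\frac{1}{62 - 9} \left(123 + 2 \left(-9\right)\right)}{-16022}\right) - 4174 = \left(261 \cdot \frac{1}{88} + \frac{123 - 18}{53} \left(- \frac{1}{16022}\right)\right) - 4174 = \left(\frac{261}{88} + \frac{1}{53} \cdot 105 \left(- \frac{1}{16022}\right)\right) - 4174 = \left(\frac{261}{88} + \frac{105}{53} \left(- \frac{1}{16022}\right)\right) - 4174 = \left(\frac{261}{88} - \frac{105}{849166}\right) - 4174 = \frac{110811543}{37363304} - 4174 = - \frac{155843619353}{37363304}$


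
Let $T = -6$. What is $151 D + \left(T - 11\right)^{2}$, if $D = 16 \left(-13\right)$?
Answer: $-31119$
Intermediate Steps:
$D = -208$
$151 D + \left(T - 11\right)^{2} = 151 \left(-208\right) + \left(-6 - 11\right)^{2} = -31408 + \left(-17\right)^{2} = -31408 + 289 = -31119$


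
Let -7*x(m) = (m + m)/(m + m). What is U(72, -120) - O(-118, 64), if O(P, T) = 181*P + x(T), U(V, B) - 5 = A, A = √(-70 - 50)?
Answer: 149542/7 + 2*I*√30 ≈ 21363.0 + 10.954*I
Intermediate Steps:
x(m) = -⅐ (x(m) = -(m + m)/(7*(m + m)) = -2*m/(7*(2*m)) = -2*m*1/(2*m)/7 = -⅐*1 = -⅐)
A = 2*I*√30 (A = √(-120) = 2*I*√30 ≈ 10.954*I)
U(V, B) = 5 + 2*I*√30
O(P, T) = -⅐ + 181*P (O(P, T) = 181*P - ⅐ = -⅐ + 181*P)
U(72, -120) - O(-118, 64) = (5 + 2*I*√30) - (-⅐ + 181*(-118)) = (5 + 2*I*√30) - (-⅐ - 21358) = (5 + 2*I*√30) - 1*(-149507/7) = (5 + 2*I*√30) + 149507/7 = 149542/7 + 2*I*√30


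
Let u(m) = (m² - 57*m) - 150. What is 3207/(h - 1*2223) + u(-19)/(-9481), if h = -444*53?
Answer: -21244179/81394385 ≈ -0.26100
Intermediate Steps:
u(m) = -150 + m² - 57*m
h = -23532
3207/(h - 1*2223) + u(-19)/(-9481) = 3207/(-23532 - 1*2223) + (-150 + (-19)² - 57*(-19))/(-9481) = 3207/(-23532 - 2223) + (-150 + 361 + 1083)*(-1/9481) = 3207/(-25755) + 1294*(-1/9481) = 3207*(-1/25755) - 1294/9481 = -1069/8585 - 1294/9481 = -21244179/81394385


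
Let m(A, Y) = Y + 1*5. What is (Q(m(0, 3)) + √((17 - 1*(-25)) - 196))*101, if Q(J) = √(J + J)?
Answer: 404 + 101*I*√154 ≈ 404.0 + 1253.4*I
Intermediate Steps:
m(A, Y) = 5 + Y (m(A, Y) = Y + 5 = 5 + Y)
Q(J) = √2*√J (Q(J) = √(2*J) = √2*√J)
(Q(m(0, 3)) + √((17 - 1*(-25)) - 196))*101 = (√2*√(5 + 3) + √((17 - 1*(-25)) - 196))*101 = (√2*√8 + √((17 + 25) - 196))*101 = (√2*(2*√2) + √(42 - 196))*101 = (4 + √(-154))*101 = (4 + I*√154)*101 = 404 + 101*I*√154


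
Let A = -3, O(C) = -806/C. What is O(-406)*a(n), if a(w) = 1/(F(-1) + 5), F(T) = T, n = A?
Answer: 403/812 ≈ 0.49631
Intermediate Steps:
n = -3
a(w) = ¼ (a(w) = 1/(-1 + 5) = 1/4 = ¼)
O(-406)*a(n) = -806/(-406)*(¼) = -806*(-1/406)*(¼) = (403/203)*(¼) = 403/812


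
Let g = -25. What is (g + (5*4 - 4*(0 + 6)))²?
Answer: 841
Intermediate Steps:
(g + (5*4 - 4*(0 + 6)))² = (-25 + (5*4 - 4*(0 + 6)))² = (-25 + (20 - 4*6))² = (-25 + (20 - 24))² = (-25 - 4)² = (-29)² = 841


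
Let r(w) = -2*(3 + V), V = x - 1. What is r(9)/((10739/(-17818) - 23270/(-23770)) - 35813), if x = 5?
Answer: 84706772/216683696705 ≈ 0.00039092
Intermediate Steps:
V = 4 (V = 5 - 1 = 4)
r(w) = -14 (r(w) = -2*(3 + 4) = -2*7 = -14)
r(9)/((10739/(-17818) - 23270/(-23770)) - 35813) = -14/((10739/(-17818) - 23270/(-23770)) - 35813) = -14/((10739*(-1/17818) - 23270*(-1/23770)) - 35813) = -14/((-10739/17818 + 2327/2377) - 35813) = -14/(15935883/42353386 - 35813) = -14/(-1516785876935/42353386) = -14*(-42353386/1516785876935) = 84706772/216683696705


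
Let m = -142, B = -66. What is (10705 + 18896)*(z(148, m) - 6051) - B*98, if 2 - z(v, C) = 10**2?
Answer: -182010081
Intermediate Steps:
z(v, C) = -98 (z(v, C) = 2 - 1*10**2 = 2 - 1*100 = 2 - 100 = -98)
(10705 + 18896)*(z(148, m) - 6051) - B*98 = (10705 + 18896)*(-98 - 6051) - (-66)*98 = 29601*(-6149) - 1*(-6468) = -182016549 + 6468 = -182010081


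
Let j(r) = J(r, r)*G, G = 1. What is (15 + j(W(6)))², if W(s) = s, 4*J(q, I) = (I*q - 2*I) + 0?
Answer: 441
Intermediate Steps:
J(q, I) = -I/2 + I*q/4 (J(q, I) = ((I*q - 2*I) + 0)/4 = ((-2*I + I*q) + 0)/4 = (-2*I + I*q)/4 = -I/2 + I*q/4)
j(r) = r*(-2 + r)/4 (j(r) = (r*(-2 + r)/4)*1 = r*(-2 + r)/4)
(15 + j(W(6)))² = (15 + (¼)*6*(-2 + 6))² = (15 + (¼)*6*4)² = (15 + 6)² = 21² = 441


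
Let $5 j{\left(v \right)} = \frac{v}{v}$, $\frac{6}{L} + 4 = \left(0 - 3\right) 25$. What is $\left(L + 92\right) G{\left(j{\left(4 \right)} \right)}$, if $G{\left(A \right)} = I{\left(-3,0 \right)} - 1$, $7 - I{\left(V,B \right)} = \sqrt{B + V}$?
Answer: $\frac{43572}{79} - \frac{7262 i \sqrt{3}}{79} \approx 551.54 - 159.22 i$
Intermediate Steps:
$I{\left(V,B \right)} = 7 - \sqrt{B + V}$
$L = - \frac{6}{79}$ ($L = \frac{6}{-4 + \left(0 - 3\right) 25} = \frac{6}{-4 - 75} = \frac{6}{-79} = 6 \left(- \frac{1}{79}\right) = - \frac{6}{79} \approx -0.075949$)
$j{\left(v \right)} = \frac{1}{5}$ ($j{\left(v \right)} = \frac{v \frac{1}{v}}{5} = \frac{1}{5} \cdot 1 = \frac{1}{5}$)
$G{\left(A \right)} = 6 - i \sqrt{3}$ ($G{\left(A \right)} = \left(7 - \sqrt{0 - 3}\right) - 1 = \left(7 - \sqrt{-3}\right) - 1 = \left(7 - i \sqrt{3}\right) - 1 = 6 - i \sqrt{3}$)
$\left(L + 92\right) G{\left(j{\left(4 \right)} \right)} = \left(- \frac{6}{79} + 92\right) \left(6 - i \sqrt{3}\right) = \frac{7262 \left(6 - i \sqrt{3}\right)}{79} = \frac{43572}{79} - \frac{7262 i \sqrt{3}}{79}$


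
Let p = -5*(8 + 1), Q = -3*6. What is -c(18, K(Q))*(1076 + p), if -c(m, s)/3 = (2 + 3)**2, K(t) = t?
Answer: 77325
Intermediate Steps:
Q = -18
p = -45 (p = -5*9 = -45)
c(m, s) = -75 (c(m, s) = -3*(2 + 3)**2 = -3*5**2 = -3*25 = -75)
-c(18, K(Q))*(1076 + p) = -(-75)*(1076 - 45) = -(-75)*1031 = -1*(-77325) = 77325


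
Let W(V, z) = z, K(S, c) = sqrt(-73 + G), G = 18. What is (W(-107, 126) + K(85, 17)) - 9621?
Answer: -9495 + I*sqrt(55) ≈ -9495.0 + 7.4162*I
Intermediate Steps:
K(S, c) = I*sqrt(55) (K(S, c) = sqrt(-73 + 18) = sqrt(-55) = I*sqrt(55))
(W(-107, 126) + K(85, 17)) - 9621 = (126 + I*sqrt(55)) - 9621 = -9495 + I*sqrt(55)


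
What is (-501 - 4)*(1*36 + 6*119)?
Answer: -378750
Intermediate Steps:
(-501 - 4)*(1*36 + 6*119) = -505*(36 + 714) = -505*750 = -378750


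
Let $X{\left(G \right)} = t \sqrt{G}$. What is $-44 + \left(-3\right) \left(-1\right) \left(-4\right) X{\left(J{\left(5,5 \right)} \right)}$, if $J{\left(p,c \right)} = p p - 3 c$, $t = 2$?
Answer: $-44 - 24 \sqrt{10} \approx -119.89$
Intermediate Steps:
$J{\left(p,c \right)} = p^{2} - 3 c$
$X{\left(G \right)} = 2 \sqrt{G}$
$-44 + \left(-3\right) \left(-1\right) \left(-4\right) X{\left(J{\left(5,5 \right)} \right)} = -44 + \left(-3\right) \left(-1\right) \left(-4\right) 2 \sqrt{5^{2} - 15} = -44 + 3 \left(-4\right) 2 \sqrt{25 - 15} = -44 - 12 \cdot 2 \sqrt{10} = -44 - 24 \sqrt{10}$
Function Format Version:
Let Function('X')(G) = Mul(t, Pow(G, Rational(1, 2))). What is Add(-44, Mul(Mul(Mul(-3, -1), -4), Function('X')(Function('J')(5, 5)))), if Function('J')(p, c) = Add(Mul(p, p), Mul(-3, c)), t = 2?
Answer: Add(-44, Mul(-24, Pow(10, Rational(1, 2)))) ≈ -119.89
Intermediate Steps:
Function('J')(p, c) = Add(Pow(p, 2), Mul(-3, c))
Function('X')(G) = Mul(2, Pow(G, Rational(1, 2)))
Add(-44, Mul(Mul(Mul(-3, -1), -4), Function('X')(Function('J')(5, 5)))) = Add(-44, Mul(Mul(Mul(-3, -1), -4), Mul(2, Pow(Add(Pow(5, 2), Mul(-3, 5)), Rational(1, 2))))) = Add(-44, Mul(Mul(3, -4), Mul(2, Pow(Add(25, -15), Rational(1, 2))))) = Add(-44, Mul(-12, Mul(2, Pow(10, Rational(1, 2))))) = Add(-44, Mul(-24, Pow(10, Rational(1, 2))))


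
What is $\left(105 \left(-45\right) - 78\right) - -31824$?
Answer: $27021$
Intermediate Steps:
$\left(105 \left(-45\right) - 78\right) - -31824 = \left(-4725 - 78\right) + 31824 = -4803 + 31824 = 27021$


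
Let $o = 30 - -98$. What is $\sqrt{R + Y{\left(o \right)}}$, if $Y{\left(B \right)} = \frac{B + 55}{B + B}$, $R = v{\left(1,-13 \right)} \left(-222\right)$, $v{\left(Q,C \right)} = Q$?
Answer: $\frac{i \sqrt{56649}}{16} \approx 14.876 i$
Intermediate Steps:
$o = 128$ ($o = 30 + 98 = 128$)
$R = -222$ ($R = 1 \left(-222\right) = -222$)
$Y{\left(B \right)} = \frac{55 + B}{2 B}$
$\sqrt{R + Y{\left(o \right)}} = \sqrt{-222 + \frac{55 + 128}{2 \cdot 128}} = \sqrt{-222 + \frac{1}{2} \cdot \frac{1}{128} \cdot 183} = \sqrt{-222 + \frac{183}{256}} = \sqrt{- \frac{56649}{256}} = \frac{i \sqrt{56649}}{16}$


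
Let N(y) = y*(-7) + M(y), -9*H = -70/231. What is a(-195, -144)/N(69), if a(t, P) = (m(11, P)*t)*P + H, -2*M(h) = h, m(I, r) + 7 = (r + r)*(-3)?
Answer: -124298684/2673 ≈ -46502.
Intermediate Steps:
m(I, r) = -7 - 6*r (m(I, r) = -7 + (r + r)*(-3) = -7 + (2*r)*(-3) = -7 - 6*r)
H = 10/297 (H = -(-70)/(9*231) = -⅑*(-10/33) = 10/297 ≈ 0.033670)
M(h) = -h/2
N(y) = -15*y/2 (N(y) = y*(-7) - y/2 = -7*y - y/2 = -15*y/2)
a(t, P) = 10/297 + P*t*(-7 - 6*P) (a(t, P) = ((-7 - 6*P)*t)*P + 10/297 = (t*(-7 - 6*P))*P + 10/297 = P*t*(-7 - 6*P) + 10/297 = 10/297 + P*t*(-7 - 6*P))
a(-195, -144)/N(69) = (10/297 - 1*(-144)*(-195)*(7 + 6*(-144)))/((-15/2*69)) = (10/297 - 1*(-144)*(-195)*(7 - 864))/(-1035/2) = (10/297 - 1*(-144)*(-195)*(-857))*(-2/1035) = (10/297 + 24064560)*(-2/1035) = (7147174330/297)*(-2/1035) = -124298684/2673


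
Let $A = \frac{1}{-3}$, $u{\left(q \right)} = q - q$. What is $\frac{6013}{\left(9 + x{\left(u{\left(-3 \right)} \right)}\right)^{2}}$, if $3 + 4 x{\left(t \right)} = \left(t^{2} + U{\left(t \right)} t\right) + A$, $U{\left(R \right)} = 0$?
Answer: $\frac{30924}{343} \approx 90.157$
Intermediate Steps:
$u{\left(q \right)} = 0$
$A = - \frac{1}{3} \approx -0.33333$
$x{\left(t \right)} = - \frac{5}{6} + \frac{t^{2}}{4}$ ($x{\left(t \right)} = - \frac{3}{4} + \frac{\left(t^{2} + 0 t\right) - \frac{1}{3}}{4} = - \frac{3}{4} + \frac{\left(t^{2} + 0\right) - \frac{1}{3}}{4} = - \frac{3}{4} + \frac{t^{2} - \frac{1}{3}}{4} = - \frac{3}{4} + \frac{- \frac{1}{3} + t^{2}}{4} = - \frac{3}{4} + \left(- \frac{1}{12} + \frac{t^{2}}{4}\right) = - \frac{5}{6} + \frac{t^{2}}{4}$)
$\frac{6013}{\left(9 + x{\left(u{\left(-3 \right)} \right)}\right)^{2}} = \frac{6013}{\left(9 - \left(\frac{5}{6} - \frac{0^{2}}{4}\right)\right)^{2}} = \frac{6013}{\left(9 + \left(- \frac{5}{6} + \frac{1}{4} \cdot 0\right)\right)^{2}} = \frac{6013}{\left(9 + \left(- \frac{5}{6} + 0\right)\right)^{2}} = \frac{6013}{\left(9 - \frac{5}{6}\right)^{2}} = \frac{6013}{\left(\frac{49}{6}\right)^{2}} = \frac{6013}{\frac{2401}{36}} = 6013 \cdot \frac{36}{2401} = \frac{30924}{343}$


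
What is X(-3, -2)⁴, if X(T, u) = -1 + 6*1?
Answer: 625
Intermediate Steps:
X(T, u) = 5 (X(T, u) = -1 + 6 = 5)
X(-3, -2)⁴ = 5⁴ = 625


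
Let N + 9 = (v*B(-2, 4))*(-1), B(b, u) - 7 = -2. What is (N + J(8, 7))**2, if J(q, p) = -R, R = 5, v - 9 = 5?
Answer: 7056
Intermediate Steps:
v = 14 (v = 9 + 5 = 14)
B(b, u) = 5 (B(b, u) = 7 - 2 = 5)
N = -79 (N = -9 + (14*5)*(-1) = -9 + 70*(-1) = -9 - 70 = -79)
J(q, p) = -5 (J(q, p) = -1*5 = -5)
(N + J(8, 7))**2 = (-79 - 5)**2 = (-84)**2 = 7056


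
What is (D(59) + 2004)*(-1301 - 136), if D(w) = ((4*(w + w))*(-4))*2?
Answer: 2546364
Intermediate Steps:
D(w) = -64*w (D(w) = ((4*(2*w))*(-4))*2 = ((8*w)*(-4))*2 = -32*w*2 = -64*w)
(D(59) + 2004)*(-1301 - 136) = (-64*59 + 2004)*(-1301 - 136) = (-3776 + 2004)*(-1437) = -1772*(-1437) = 2546364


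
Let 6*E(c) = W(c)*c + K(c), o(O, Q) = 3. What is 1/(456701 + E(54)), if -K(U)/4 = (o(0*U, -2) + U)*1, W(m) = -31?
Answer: 1/456384 ≈ 2.1911e-6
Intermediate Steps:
K(U) = -12 - 4*U (K(U) = -4*(3 + U) = -12 - 4*U)
E(c) = -2 - 35*c/6 (E(c) = (-31*c + (-12 - 4*c))/6 = (-12 - 35*c)/6 = -2 - 35*c/6)
1/(456701 + E(54)) = 1/(456701 + (-2 - 35/6*54)) = 1/(456701 + (-2 - 315)) = 1/(456701 - 317) = 1/456384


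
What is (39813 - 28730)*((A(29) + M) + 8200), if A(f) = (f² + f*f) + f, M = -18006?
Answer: -89716885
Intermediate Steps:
A(f) = f + 2*f² (A(f) = (f² + f²) + f = 2*f² + f = f + 2*f²)
(39813 - 28730)*((A(29) + M) + 8200) = (39813 - 28730)*((29*(1 + 2*29) - 18006) + 8200) = 11083*((29*(1 + 58) - 18006) + 8200) = 11083*((29*59 - 18006) + 8200) = 11083*((1711 - 18006) + 8200) = 11083*(-16295 + 8200) = 11083*(-8095) = -89716885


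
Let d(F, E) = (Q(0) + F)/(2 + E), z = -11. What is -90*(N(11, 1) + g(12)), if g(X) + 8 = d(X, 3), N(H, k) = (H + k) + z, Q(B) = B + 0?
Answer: 414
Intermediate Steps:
Q(B) = B
N(H, k) = -11 + H + k (N(H, k) = (H + k) - 11 = -11 + H + k)
d(F, E) = F/(2 + E) (d(F, E) = (0 + F)/(2 + E) = F/(2 + E))
g(X) = -8 + X/5 (g(X) = -8 + X/(2 + 3) = -8 + X/5)
-90*(N(11, 1) + g(12)) = -90*((-11 + 11 + 1) + (-8 + (⅕)*12)) = -90*(1 + (-8 + 12/5)) = -90*(1 - 28/5) = -90*(-23/5) = 414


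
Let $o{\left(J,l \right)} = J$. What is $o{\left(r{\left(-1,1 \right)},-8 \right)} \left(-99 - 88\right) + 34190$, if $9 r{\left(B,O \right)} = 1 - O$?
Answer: $34190$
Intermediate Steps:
$r{\left(B,O \right)} = \frac{1}{9} - \frac{O}{9}$ ($r{\left(B,O \right)} = \frac{1 - O}{9} = \frac{1}{9} - \frac{O}{9}$)
$o{\left(r{\left(-1,1 \right)},-8 \right)} \left(-99 - 88\right) + 34190 = \left(\frac{1}{9} - \frac{1}{9}\right) \left(-99 - 88\right) + 34190 = \left(\frac{1}{9} - \frac{1}{9}\right) \left(-187\right) + 34190 = 0 \left(-187\right) + 34190 = 0 + 34190 = 34190$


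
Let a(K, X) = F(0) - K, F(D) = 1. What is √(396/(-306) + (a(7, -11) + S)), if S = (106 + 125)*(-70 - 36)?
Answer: I*√7078562/17 ≈ 156.5*I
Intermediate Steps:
a(K, X) = 1 - K
S = -24486 (S = 231*(-106) = -24486)
√(396/(-306) + (a(7, -11) + S)) = √(396/(-306) + ((1 - 1*7) - 24486)) = √(396*(-1/306) + ((1 - 7) - 24486)) = √(-22/17 + (-6 - 24486)) = √(-22/17 - 24492) = √(-416386/17) = I*√7078562/17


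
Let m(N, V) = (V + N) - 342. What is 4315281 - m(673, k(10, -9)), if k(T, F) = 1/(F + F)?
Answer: 77669101/18 ≈ 4.3150e+6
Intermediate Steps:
k(T, F) = 1/(2*F)
m(N, V) = -342 + N + V (m(N, V) = (N + V) - 342 = -342 + N + V)
4315281 - m(673, k(10, -9)) = 4315281 - (-342 + 673 + (1/2)/(-9)) = 4315281 - (-342 + 673 + (1/2)*(-1/9)) = 4315281 - (-342 + 673 - 1/18) = 4315281 - 1*5957/18 = 4315281 - 5957/18 = 77669101/18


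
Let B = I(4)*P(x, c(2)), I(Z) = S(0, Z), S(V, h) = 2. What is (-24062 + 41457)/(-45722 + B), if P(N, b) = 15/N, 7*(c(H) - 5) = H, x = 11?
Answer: -191345/502912 ≈ -0.38047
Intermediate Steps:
I(Z) = 2
c(H) = 5 + H/7
B = 30/11 (B = 2*(15/11) = 30/11 ≈ 2.7273)
(-24062 + 41457)/(-45722 + B) = (-24062 + 41457)/(-45722 + 30/11) = 17395/(-502912/11) = 17395*(-11/502912) = -191345/502912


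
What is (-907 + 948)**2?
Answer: 1681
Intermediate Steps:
(-907 + 948)**2 = 41**2 = 1681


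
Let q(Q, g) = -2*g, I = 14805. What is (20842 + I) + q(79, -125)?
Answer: 35897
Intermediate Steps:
(20842 + I) + q(79, -125) = (20842 + 14805) - 2*(-125) = 35647 + 250 = 35897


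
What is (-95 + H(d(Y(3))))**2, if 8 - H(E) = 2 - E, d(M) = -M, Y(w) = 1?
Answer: 8100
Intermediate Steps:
H(E) = 6 + E (H(E) = 8 - (2 - E) = 8 + (-2 + E) = 6 + E)
(-95 + H(d(Y(3))))**2 = (-95 + (6 - 1*1))**2 = (-95 + (6 - 1))**2 = (-95 + 5)**2 = (-90)**2 = 8100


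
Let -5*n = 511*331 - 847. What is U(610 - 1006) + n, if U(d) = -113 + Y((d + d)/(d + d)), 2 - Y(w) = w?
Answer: -168854/5 ≈ -33771.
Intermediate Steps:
Y(w) = 2 - w
n = -168294/5 (n = -(511*331 - 847)/5 = -(169141 - 847)/5 = -⅕*168294 = -168294/5 ≈ -33659.)
U(d) = -112 (U(d) = -113 + (2 - (d + d)/(d + d)) = -113 + (2 - 2*d/(2*d)) = -113 + (2 - 2*d*1/(2*d)) = -113 + (2 - 1*1) = -113 + (2 - 1) = -113 + 1 = -112)
U(610 - 1006) + n = -112 - 168294/5 = -168854/5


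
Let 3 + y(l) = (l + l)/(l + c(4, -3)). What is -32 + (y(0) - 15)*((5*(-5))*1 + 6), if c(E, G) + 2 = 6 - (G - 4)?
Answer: 310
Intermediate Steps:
c(E, G) = 8 - G (c(E, G) = -2 + (6 - (G - 4)) = -2 + (6 - (-4 + G)) = -2 + (6 + (4 - G)) = -2 + (10 - G) = 8 - G)
y(l) = -3 + 2*l/(11 + l) (y(l) = -3 + (l + l)/(l + (8 - 1*(-3))) = -3 + (2*l)/(l + (8 + 3)) = -3 + (2*l)/(l + 11) = -3 + (2*l)/(11 + l) = -3 + 2*l/(11 + l))
-32 + (y(0) - 15)*((5*(-5))*1 + 6) = -32 + ((-33 - 1*0)/(11 + 0) - 15)*((5*(-5))*1 + 6) = -32 + ((-33 + 0)/11 - 15)*(-25*1 + 6) = -32 + ((1/11)*(-33) - 15)*(-25 + 6) = -32 + (-3 - 15)*(-19) = -32 - 18*(-19) = -32 + 342 = 310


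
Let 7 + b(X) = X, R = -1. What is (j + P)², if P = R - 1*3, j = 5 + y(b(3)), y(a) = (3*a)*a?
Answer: 2401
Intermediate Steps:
b(X) = -7 + X
y(a) = 3*a²
j = 53 (j = 5 + 3*(-7 + 3)² = 5 + 3*(-4)² = 5 + 3*16 = 5 + 48 = 53)
P = -4 (P = -1 - 1*3 = -1 - 3 = -4)
(j + P)² = (53 - 4)² = 49² = 2401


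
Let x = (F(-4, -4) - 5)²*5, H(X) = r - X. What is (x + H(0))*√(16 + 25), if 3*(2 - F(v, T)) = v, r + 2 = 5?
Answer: 152*√41/9 ≈ 108.14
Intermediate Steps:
r = 3 (r = -2 + 5 = 3)
F(v, T) = 2 - v/3
H(X) = 3 - X
x = 125/9 (x = ((2 - ⅓*(-4)) - 5)²*5 = ((2 + 4/3) - 5)²*5 = (10/3 - 5)²*5 = (-5/3)²*5 = (25/9)*5 = 125/9 ≈ 13.889)
(x + H(0))*√(16 + 25) = (125/9 + (3 - 1*0))*√(16 + 25) = (125/9 + (3 + 0))*√41 = (125/9 + 3)*√41 = 152*√41/9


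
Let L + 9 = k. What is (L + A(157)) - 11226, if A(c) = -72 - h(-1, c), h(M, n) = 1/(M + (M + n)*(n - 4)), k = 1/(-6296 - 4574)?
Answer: -2933423551767/259434290 ≈ -11307.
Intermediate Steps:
k = -1/10870 (k = 1/(-10870) = -1/10870 ≈ -9.1996e-5)
h(M, n) = 1/(M + (-4 + n)*(M + n)) (h(M, n) = 1/(M + (M + n)*(-4 + n)) = 1/(M + (-4 + n)*(M + n)))
L = -97831/10870 (L = -9 - 1/10870 = -97831/10870 ≈ -9.0001)
A(c) = -72 - 1/(3 + c² - 5*c) (A(c) = -72 - 1/(c² - 4*c - 3*(-1) - c) = -72 - 1/(c² - 4*c + 3 - c) = -72 - 1/(3 + c² - 5*c))
(L + A(157)) - 11226 = (-97831/10870 + (-217 - 72*157² + 360*157)/(3 + 157² - 5*157)) - 11226 = (-97831/10870 + (-217 - 72*24649 + 56520)/(3 + 24649 - 785)) - 11226 = (-97831/10870 + (-217 - 1774728 + 56520)/23867) - 11226 = (-97831/10870 + (1/23867)*(-1718425)) - 11226 = (-97831/10870 - 1718425/23867) - 11226 = -21014212227/259434290 - 11226 = -2933423551767/259434290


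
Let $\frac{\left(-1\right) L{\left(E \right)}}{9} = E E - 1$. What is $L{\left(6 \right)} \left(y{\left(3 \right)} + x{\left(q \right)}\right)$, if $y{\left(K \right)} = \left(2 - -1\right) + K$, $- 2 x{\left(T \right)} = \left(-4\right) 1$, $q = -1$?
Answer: $-2520$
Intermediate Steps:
$x{\left(T \right)} = 2$ ($x{\left(T \right)} = - \frac{\left(-4\right) 1}{2} = \left(- \frac{1}{2}\right) \left(-4\right) = 2$)
$y{\left(K \right)} = 3 + K$ ($y{\left(K \right)} = \left(2 + 1\right) + K = 3 + K$)
$L{\left(E \right)} = 9 - 9 E^{2}$ ($L{\left(E \right)} = - 9 \left(E E - 1\right) = - 9 \left(E^{2} - 1\right) = - 9 \left(-1 + E^{2}\right) = 9 - 9 E^{2}$)
$L{\left(6 \right)} \left(y{\left(3 \right)} + x{\left(q \right)}\right) = \left(9 - 9 \cdot 6^{2}\right) \left(\left(3 + 3\right) + 2\right) = \left(9 - 324\right) \left(6 + 2\right) = \left(9 - 324\right) 8 = \left(-315\right) 8 = -2520$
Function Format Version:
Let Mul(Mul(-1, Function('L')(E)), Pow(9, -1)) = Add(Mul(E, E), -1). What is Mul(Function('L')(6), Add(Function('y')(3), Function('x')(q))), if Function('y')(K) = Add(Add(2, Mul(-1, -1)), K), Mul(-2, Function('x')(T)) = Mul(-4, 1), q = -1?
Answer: -2520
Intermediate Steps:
Function('x')(T) = 2 (Function('x')(T) = Mul(Rational(-1, 2), Mul(-4, 1)) = Mul(Rational(-1, 2), -4) = 2)
Function('y')(K) = Add(3, K) (Function('y')(K) = Add(Add(2, 1), K) = Add(3, K))
Function('L')(E) = Add(9, Mul(-9, Pow(E, 2))) (Function('L')(E) = Mul(-9, Add(Mul(E, E), -1)) = Mul(-9, Add(Pow(E, 2), -1)) = Mul(-9, Add(-1, Pow(E, 2))) = Add(9, Mul(-9, Pow(E, 2))))
Mul(Function('L')(6), Add(Function('y')(3), Function('x')(q))) = Mul(Add(9, Mul(-9, Pow(6, 2))), Add(Add(3, 3), 2)) = Mul(Add(9, Mul(-9, 36)), Add(6, 2)) = Mul(Add(9, -324), 8) = Mul(-315, 8) = -2520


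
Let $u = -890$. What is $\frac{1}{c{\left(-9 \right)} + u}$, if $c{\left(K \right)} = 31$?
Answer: $- \frac{1}{859} \approx -0.0011641$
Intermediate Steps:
$\frac{1}{c{\left(-9 \right)} + u} = \frac{1}{31 - 890} = \frac{1}{-859} = - \frac{1}{859}$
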